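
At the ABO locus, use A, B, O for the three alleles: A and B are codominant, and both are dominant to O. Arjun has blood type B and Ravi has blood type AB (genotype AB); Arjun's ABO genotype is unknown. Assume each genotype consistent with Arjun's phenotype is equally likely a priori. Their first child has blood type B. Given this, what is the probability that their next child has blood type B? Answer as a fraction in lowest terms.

1/2

Possible genotypes: Arjun ∈ {BB, BO}; Ravi ∈ {AB}.
Weight each parental genotype pair by prior × P(type-B child):
  BB × AB: posterior weight 1/2; P(next child type B) = 1/2.
  BO × AB: posterior weight 1/2; P(next child type B) = 1/2.
Weighted sum = 1/2.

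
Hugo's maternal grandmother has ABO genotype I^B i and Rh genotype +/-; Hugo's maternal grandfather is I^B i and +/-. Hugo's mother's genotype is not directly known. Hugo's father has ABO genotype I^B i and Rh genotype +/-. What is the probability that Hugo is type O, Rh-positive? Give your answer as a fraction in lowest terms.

3/16

Hugo's mother's ABO genotype from I^B i × I^B i: 1/4 I^B I^B, 1/2 I^B i, 1/4 i i.
Crossing each possibility with the father I^B i and summing P(type O): 1/4·0 + 1/2·1/4 + 1/4·1/2 = 1/4.
Similarly for Rh via the mother's Rh distribution: P(Rh+) = 3/4.
Independent loci: 1/4 × 3/4 = 3/16.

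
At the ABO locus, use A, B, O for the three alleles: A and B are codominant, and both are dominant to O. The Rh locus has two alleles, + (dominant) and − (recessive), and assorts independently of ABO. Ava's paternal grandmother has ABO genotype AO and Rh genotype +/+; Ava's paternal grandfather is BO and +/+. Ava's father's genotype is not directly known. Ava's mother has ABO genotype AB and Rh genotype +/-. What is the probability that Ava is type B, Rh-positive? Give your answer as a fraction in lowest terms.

3/8

Ava's father's ABO genotype from AO × BO: 1/4 AB, 1/4 AO, 1/4 BO, 1/4 OO.
Crossing each possibility with the mother AB and summing P(type B): 1/4·1/4 + 1/4·1/4 + 1/4·1/2 + 1/4·1/2 = 3/8.
Similarly for Rh via the father's Rh distribution: P(Rh+) = 1.
Independent loci: 3/8 × 1 = 3/8.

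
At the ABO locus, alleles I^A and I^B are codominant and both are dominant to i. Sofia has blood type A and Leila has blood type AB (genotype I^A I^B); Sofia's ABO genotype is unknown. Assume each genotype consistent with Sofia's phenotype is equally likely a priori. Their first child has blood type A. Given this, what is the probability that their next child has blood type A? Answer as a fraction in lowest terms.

1/2

Possible genotypes: Sofia ∈ {I^A I^A, I^A i}; Leila ∈ {I^A I^B}.
Weight each parental genotype pair by prior × P(type-A child):
  I^A I^A × I^A I^B: posterior weight 1/2; P(next child type A) = 1/2.
  I^A i × I^A I^B: posterior weight 1/2; P(next child type A) = 1/2.
Weighted sum = 1/2.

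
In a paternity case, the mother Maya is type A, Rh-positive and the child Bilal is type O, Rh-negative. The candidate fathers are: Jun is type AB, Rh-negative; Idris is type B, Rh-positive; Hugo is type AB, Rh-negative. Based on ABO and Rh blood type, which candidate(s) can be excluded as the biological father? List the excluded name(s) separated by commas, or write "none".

A candidate is excluded only if no genotype consistent with his phenotype could produce a type O, Rh-negative child with a type A, Rh-positive mother.
Jun (type AB, Rh-): no genotype consistent with that phenotype can produce a type-O Rh- child with a type-A mother.
Hugo (type AB, Rh-): no genotype consistent with that phenotype can produce a type-O Rh- child with a type-A mother.

Jun, Hugo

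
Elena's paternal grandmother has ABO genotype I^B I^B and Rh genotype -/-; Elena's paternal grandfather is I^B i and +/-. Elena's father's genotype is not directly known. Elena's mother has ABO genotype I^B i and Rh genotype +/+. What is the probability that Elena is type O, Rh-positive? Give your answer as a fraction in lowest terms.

Elena's father's ABO genotype from I^B I^B × I^B i: 1/2 I^B I^B, 1/2 I^B i.
Crossing each possibility with the mother I^B i and summing P(type O): 1/2·0 + 1/2·1/4 = 1/8.
Similarly for Rh via the father's Rh distribution: P(Rh+) = 1.
Independent loci: 1/8 × 1 = 1/8.

1/8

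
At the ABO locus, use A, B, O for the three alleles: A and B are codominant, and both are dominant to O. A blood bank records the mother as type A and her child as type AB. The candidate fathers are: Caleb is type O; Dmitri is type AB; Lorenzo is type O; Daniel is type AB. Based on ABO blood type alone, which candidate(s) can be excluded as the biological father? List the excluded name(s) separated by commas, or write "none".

A candidate is excluded only if no genotype consistent with his phenotype could produce a type AB child with a type A mother.
Caleb (type O): no genotype consistent with that phenotype can produce a type-AB child with a type-A mother.
Lorenzo (type O): no genotype consistent with that phenotype can produce a type-AB child with a type-A mother.

Caleb, Lorenzo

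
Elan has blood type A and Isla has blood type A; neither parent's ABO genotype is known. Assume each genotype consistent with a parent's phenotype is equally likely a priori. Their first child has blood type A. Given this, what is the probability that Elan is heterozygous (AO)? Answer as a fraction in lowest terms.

Possible genotypes: Elan ∈ {AA, AO}; Isla ∈ {AA, AO}.
Weight each parental genotype pair by prior × P(type-A child):
  AA × AA: posterior weight 4/15.
  AA × AO: posterior weight 4/15.
  AO × AA: posterior weight 4/15.
  AO × AO: posterior weight 1/5.
Sum the posterior weight over pairs where Elan is AO: 7/15.

7/15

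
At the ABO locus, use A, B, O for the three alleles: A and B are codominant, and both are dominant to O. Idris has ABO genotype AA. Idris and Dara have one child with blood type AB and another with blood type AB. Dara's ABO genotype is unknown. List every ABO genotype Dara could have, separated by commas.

For each candidate genotype of Dara, check whether crossing it with AA can produce every observed child phenotype.
  AA → possible child types {A} ✗
  AB → possible child types {A, AB} ✓
  AO → possible child types {A} ✗
  BB → possible child types {AB} ✓
  BO → possible child types {A, AB} ✓
  OO → possible child types {A} ✗

AB, BB, BO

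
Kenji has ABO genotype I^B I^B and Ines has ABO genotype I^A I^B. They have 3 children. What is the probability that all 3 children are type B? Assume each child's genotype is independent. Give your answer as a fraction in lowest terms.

1/8

ABO cross I^B I^B × I^A I^B → 1/2 B, 1/2 AB.
So P(type B) = 1/2 per child.
All 3 independent: (1/2)^3 = 1/8.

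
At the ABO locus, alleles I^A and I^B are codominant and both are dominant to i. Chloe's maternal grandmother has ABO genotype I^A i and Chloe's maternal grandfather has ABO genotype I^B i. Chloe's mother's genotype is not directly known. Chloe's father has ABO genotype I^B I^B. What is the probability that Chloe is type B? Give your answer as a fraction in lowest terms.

Chloe's mother's ABO genotype from I^A i × I^B i: 1/4 I^A I^B, 1/4 I^A i, 1/4 I^B i, 1/4 i i.
Crossing each possibility with the father I^B I^B and summing P(type B): 1/4·1/2 + 1/4·1/2 + 1/4·1 + 1/4·1 = 3/4.

3/4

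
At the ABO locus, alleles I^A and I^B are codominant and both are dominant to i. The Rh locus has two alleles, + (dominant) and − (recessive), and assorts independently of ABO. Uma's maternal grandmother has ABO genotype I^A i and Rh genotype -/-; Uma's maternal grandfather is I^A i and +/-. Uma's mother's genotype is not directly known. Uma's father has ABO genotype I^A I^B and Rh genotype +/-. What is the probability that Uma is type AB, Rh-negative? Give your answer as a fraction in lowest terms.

3/32

Uma's mother's ABO genotype from I^A i × I^A i: 1/4 I^A I^A, 1/2 I^A i, 1/4 i i.
Crossing each possibility with the father I^A I^B and summing P(type AB): 1/4·1/2 + 1/2·1/4 + 1/4·0 = 1/4.
Similarly for Rh via the mother's Rh distribution: P(Rh-) = 3/8.
Independent loci: 1/4 × 3/8 = 3/32.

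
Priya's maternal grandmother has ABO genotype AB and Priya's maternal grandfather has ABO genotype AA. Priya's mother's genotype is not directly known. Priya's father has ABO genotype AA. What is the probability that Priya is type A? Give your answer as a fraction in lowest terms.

Priya's mother's ABO genotype from AB × AA: 1/2 AA, 1/2 AB.
Crossing each possibility with the father AA and summing P(type A): 1/2·1 + 1/2·1/2 = 3/4.

3/4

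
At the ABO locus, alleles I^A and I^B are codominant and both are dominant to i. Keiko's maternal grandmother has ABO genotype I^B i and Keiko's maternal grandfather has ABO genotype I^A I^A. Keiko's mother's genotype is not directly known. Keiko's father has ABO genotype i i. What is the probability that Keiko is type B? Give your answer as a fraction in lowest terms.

1/4

Keiko's mother's ABO genotype from I^B i × I^A I^A: 1/2 I^A I^B, 1/2 I^A i.
Crossing each possibility with the father i i and summing P(type B): 1/2·1/2 + 1/2·0 = 1/4.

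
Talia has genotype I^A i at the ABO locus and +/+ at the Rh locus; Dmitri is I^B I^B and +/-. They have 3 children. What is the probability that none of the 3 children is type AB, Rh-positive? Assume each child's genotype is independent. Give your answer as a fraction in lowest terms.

1/8

ABO cross I^A i × I^B I^B → 1/2 B, 1/2 AB.
Rh cross +/+ × +/- → 1 Rh+; so P(type AB, Rh-positive) = 1/2 × 1 = 1/2 per child.
P(not type AB, Rh-positive) = 1/2 for one child; (1/2)^3 = 1/8.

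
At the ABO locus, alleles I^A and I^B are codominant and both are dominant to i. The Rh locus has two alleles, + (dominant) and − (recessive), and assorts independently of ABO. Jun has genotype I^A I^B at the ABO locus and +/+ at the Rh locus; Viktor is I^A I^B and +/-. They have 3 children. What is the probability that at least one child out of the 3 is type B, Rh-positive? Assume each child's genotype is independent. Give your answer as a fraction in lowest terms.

37/64

ABO cross I^A I^B × I^A I^B → 1/4 A, 1/4 B, 1/2 AB.
Rh cross +/+ × +/- → 1 Rh+; so P(type B, Rh-positive) = 1/4 × 1 = 1/4 per child.
P(none) = (3/4)^3 = 27/64; P(at least one) = 1 − 27/64 = 37/64.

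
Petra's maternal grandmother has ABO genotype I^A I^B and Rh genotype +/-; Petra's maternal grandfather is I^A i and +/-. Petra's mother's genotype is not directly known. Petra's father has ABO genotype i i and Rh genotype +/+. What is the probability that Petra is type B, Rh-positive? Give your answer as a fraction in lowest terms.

1/4

Petra's mother's ABO genotype from I^A I^B × I^A i: 1/4 I^A I^A, 1/4 I^A I^B, 1/4 I^A i, 1/4 I^B i.
Crossing each possibility with the father i i and summing P(type B): 1/4·0 + 1/4·1/2 + 1/4·0 + 1/4·1/2 = 1/4.
Similarly for Rh via the mother's Rh distribution: P(Rh+) = 1.
Independent loci: 1/4 × 1 = 1/4.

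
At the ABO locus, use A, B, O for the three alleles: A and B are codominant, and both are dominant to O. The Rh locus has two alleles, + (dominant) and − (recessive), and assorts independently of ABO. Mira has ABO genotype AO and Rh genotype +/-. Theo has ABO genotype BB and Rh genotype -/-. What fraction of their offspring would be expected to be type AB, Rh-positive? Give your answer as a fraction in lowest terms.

ABO cross AO × BB → offspring phenotypes: 1/2 B, 1/2 AB.
Rh cross +/- × -/- → 1/2 Rh+, 1/2 Rh-.
Independent loci: P(type AB, Rh-positive) = 1/2 × 1/2 = 1/4.

1/4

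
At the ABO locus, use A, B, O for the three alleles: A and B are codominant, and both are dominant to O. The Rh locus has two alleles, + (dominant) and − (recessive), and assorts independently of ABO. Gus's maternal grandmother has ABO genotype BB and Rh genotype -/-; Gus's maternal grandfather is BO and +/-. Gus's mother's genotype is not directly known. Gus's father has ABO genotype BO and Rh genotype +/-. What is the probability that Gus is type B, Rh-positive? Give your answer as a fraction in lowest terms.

35/64

Gus's mother's ABO genotype from BB × BO: 1/2 BB, 1/2 BO.
Crossing each possibility with the father BO and summing P(type B): 1/2·1 + 1/2·3/4 = 7/8.
Similarly for Rh via the mother's Rh distribution: P(Rh+) = 5/8.
Independent loci: 7/8 × 5/8 = 35/64.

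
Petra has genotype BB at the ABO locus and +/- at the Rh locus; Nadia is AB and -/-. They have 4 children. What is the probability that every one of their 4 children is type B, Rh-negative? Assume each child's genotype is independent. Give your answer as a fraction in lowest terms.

ABO cross BB × AB → 1/2 B, 1/2 AB.
Rh cross +/- × -/- → 1/2 Rh+, 1/2 Rh-; so P(type B, Rh-negative) = 1/2 × 1/2 = 1/4 per child.
All 4 independent: (1/4)^4 = 1/256.

1/256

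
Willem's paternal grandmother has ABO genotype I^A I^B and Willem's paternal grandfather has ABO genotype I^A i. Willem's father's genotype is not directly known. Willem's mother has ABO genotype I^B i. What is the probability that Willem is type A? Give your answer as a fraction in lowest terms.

Willem's father's ABO genotype from I^A I^B × I^A i: 1/4 I^A I^A, 1/4 I^A I^B, 1/4 I^A i, 1/4 I^B i.
Crossing each possibility with the mother I^B i and summing P(type A): 1/4·1/2 + 1/4·1/4 + 1/4·1/4 + 1/4·0 = 1/4.

1/4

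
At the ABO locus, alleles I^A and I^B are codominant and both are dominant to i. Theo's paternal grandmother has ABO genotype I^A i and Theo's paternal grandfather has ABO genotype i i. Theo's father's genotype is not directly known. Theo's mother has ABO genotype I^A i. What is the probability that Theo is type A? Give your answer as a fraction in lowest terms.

5/8

Theo's father's ABO genotype from I^A i × i i: 1/2 I^A i, 1/2 i i.
Crossing each possibility with the mother I^A i and summing P(type A): 1/2·3/4 + 1/2·1/2 = 5/8.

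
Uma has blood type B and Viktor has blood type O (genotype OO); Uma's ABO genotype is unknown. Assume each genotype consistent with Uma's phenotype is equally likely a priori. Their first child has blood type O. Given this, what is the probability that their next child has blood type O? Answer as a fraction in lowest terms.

1/2

Possible genotypes: Uma ∈ {BB, BO}; Viktor ∈ {OO}.
Weight each parental genotype pair by prior × P(type-O child):
  BO × OO: posterior weight 1; P(next child type O) = 1/2.
Weighted sum = 1/2.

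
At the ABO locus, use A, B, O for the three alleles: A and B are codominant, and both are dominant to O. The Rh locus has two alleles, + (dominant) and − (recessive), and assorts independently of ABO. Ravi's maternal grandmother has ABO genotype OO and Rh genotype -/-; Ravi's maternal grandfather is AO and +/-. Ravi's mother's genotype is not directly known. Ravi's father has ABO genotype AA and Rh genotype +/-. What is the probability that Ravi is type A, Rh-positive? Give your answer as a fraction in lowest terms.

5/8

Ravi's mother's ABO genotype from OO × AO: 1/2 AO, 1/2 OO.
Crossing each possibility with the father AA and summing P(type A): 1/2·1 + 1/2·1 = 1.
Similarly for Rh via the mother's Rh distribution: P(Rh+) = 5/8.
Independent loci: 1 × 5/8 = 5/8.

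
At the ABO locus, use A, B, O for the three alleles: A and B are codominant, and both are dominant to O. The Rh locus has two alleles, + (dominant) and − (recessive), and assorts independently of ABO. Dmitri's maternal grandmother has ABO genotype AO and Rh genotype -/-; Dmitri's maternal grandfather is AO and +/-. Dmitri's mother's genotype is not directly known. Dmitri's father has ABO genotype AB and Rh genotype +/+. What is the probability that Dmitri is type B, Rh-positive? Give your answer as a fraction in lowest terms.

1/4

Dmitri's mother's ABO genotype from AO × AO: 1/4 AA, 1/2 AO, 1/4 OO.
Crossing each possibility with the father AB and summing P(type B): 1/4·0 + 1/2·1/4 + 1/4·1/2 = 1/4.
Similarly for Rh via the mother's Rh distribution: P(Rh+) = 1.
Independent loci: 1/4 × 1 = 1/4.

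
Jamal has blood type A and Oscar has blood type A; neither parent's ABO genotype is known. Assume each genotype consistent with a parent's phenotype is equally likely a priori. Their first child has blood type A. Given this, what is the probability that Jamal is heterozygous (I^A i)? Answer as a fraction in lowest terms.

Possible genotypes: Jamal ∈ {I^A I^A, I^A i}; Oscar ∈ {I^A I^A, I^A i}.
Weight each parental genotype pair by prior × P(type-A child):
  I^A I^A × I^A I^A: posterior weight 4/15.
  I^A I^A × I^A i: posterior weight 4/15.
  I^A i × I^A I^A: posterior weight 4/15.
  I^A i × I^A i: posterior weight 1/5.
Sum the posterior weight over pairs where Jamal is I^A i: 7/15.

7/15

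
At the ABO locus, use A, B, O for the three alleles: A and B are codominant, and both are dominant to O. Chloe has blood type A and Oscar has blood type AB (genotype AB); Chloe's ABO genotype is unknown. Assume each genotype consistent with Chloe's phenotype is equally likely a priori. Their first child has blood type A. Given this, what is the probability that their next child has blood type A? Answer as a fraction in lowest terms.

Possible genotypes: Chloe ∈ {AA, AO}; Oscar ∈ {AB}.
Weight each parental genotype pair by prior × P(type-A child):
  AA × AB: posterior weight 1/2; P(next child type A) = 1/2.
  AO × AB: posterior weight 1/2; P(next child type A) = 1/2.
Weighted sum = 1/2.

1/2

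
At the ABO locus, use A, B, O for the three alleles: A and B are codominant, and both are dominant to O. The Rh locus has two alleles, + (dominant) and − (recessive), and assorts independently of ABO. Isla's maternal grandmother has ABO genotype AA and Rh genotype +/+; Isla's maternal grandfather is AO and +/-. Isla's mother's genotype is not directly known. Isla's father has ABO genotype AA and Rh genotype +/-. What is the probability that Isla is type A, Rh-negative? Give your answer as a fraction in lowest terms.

1/8

Isla's mother's ABO genotype from AA × AO: 1/2 AA, 1/2 AO.
Crossing each possibility with the father AA and summing P(type A): 1/2·1 + 1/2·1 = 1.
Similarly for Rh via the mother's Rh distribution: P(Rh-) = 1/8.
Independent loci: 1 × 1/8 = 1/8.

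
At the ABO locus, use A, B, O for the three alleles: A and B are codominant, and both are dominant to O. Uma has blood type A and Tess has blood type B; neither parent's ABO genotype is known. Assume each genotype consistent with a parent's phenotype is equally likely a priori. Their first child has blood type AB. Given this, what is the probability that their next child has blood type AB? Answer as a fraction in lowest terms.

Possible genotypes: Uma ∈ {AA, AO}; Tess ∈ {BB, BO}.
Weight each parental genotype pair by prior × P(type-AB child):
  AA × BB: posterior weight 4/9; P(next child type AB) = 1.
  AA × BO: posterior weight 2/9; P(next child type AB) = 1/2.
  AO × BB: posterior weight 2/9; P(next child type AB) = 1/2.
  AO × BO: posterior weight 1/9; P(next child type AB) = 1/4.
Weighted sum = 25/36.

25/36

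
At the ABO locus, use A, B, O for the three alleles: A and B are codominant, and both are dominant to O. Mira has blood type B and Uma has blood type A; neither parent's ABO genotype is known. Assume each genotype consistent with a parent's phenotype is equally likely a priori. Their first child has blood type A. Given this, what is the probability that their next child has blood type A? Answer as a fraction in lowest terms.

5/12

Possible genotypes: Mira ∈ {BB, BO}; Uma ∈ {AA, AO}.
Weight each parental genotype pair by prior × P(type-A child):
  BO × AA: posterior weight 2/3; P(next child type A) = 1/2.
  BO × AO: posterior weight 1/3; P(next child type A) = 1/4.
Weighted sum = 5/12.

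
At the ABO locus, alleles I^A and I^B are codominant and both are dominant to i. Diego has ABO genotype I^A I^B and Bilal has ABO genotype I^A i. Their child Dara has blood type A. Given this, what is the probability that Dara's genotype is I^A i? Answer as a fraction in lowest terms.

1/2

Cross I^A I^B × I^A i → 1/4 I^A I^A, 1/4 I^A I^B, 1/4 I^A i, 1/4 I^B i.
Type-A genotypes among offspring: I^A I^A (1/4), I^A i (1/4); total 1/2.
P(I^A i | type A) = (1/4) / (1/2) = 1/2.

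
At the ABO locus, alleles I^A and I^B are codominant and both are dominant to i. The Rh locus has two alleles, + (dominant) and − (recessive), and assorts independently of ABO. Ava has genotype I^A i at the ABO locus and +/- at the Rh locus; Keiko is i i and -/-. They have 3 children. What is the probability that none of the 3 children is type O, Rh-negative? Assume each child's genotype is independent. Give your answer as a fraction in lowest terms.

ABO cross I^A i × i i → 1/2 O, 1/2 A.
Rh cross +/- × -/- → 1/2 Rh+, 1/2 Rh-; so P(type O, Rh-negative) = 1/2 × 1/2 = 1/4 per child.
P(not type O, Rh-negative) = 3/4 for one child; (3/4)^3 = 27/64.

27/64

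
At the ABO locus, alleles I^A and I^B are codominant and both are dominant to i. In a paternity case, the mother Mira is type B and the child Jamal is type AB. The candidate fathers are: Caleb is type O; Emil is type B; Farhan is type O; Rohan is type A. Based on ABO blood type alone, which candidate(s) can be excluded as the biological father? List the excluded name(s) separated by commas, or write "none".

A candidate is excluded only if no genotype consistent with his phenotype could produce a type AB child with a type B mother.
Caleb (type O): no genotype consistent with that phenotype can produce a type-AB child with a type-B mother.
Emil (type B): no genotype consistent with that phenotype can produce a type-AB child with a type-B mother.
Farhan (type O): no genotype consistent with that phenotype can produce a type-AB child with a type-B mother.

Caleb, Emil, Farhan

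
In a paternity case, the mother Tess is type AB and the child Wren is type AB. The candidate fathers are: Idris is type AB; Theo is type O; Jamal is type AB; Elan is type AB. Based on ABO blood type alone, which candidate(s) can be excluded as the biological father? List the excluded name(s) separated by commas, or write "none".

A candidate is excluded only if no genotype consistent with his phenotype could produce a type AB child with a type AB mother.
Theo (type O): no genotype consistent with that phenotype can produce a type-AB child with a type-AB mother.

Theo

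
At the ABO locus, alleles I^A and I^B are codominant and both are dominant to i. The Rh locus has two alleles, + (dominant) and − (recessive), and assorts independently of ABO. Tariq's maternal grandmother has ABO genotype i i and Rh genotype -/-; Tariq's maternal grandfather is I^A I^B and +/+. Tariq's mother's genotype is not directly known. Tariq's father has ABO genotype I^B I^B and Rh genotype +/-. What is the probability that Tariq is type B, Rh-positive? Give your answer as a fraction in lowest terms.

Tariq's mother's ABO genotype from i i × I^A I^B: 1/2 I^A i, 1/2 I^B i.
Crossing each possibility with the father I^B I^B and summing P(type B): 1/2·1/2 + 1/2·1 = 3/4.
Similarly for Rh via the mother's Rh distribution: P(Rh+) = 3/4.
Independent loci: 3/4 × 3/4 = 9/16.

9/16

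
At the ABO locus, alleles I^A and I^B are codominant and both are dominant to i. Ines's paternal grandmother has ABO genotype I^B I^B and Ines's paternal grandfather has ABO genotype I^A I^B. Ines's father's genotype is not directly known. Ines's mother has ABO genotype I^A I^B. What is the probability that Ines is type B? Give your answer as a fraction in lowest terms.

3/8

Ines's father's ABO genotype from I^B I^B × I^A I^B: 1/2 I^A I^B, 1/2 I^B I^B.
Crossing each possibility with the mother I^A I^B and summing P(type B): 1/2·1/4 + 1/2·1/2 = 3/8.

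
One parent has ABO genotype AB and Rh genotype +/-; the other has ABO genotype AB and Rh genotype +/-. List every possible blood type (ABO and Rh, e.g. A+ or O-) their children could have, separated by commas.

Gametes from AB × AB give offspring ABO genotypes AA, AB, BB, i.e. phenotypes A, B, AB.
Rh cross +/- × +/- → phenotypes Rh+, Rh-.
Combining independently: A+, A-, B+, B-, AB+, AB-.

A+, A-, B+, B-, AB+, AB-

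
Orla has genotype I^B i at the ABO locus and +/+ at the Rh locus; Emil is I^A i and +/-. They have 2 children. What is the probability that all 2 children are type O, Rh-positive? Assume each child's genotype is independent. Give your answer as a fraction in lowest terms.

1/16

ABO cross I^B i × I^A i → 1/4 O, 1/4 A, 1/4 B, 1/4 AB.
Rh cross +/+ × +/- → 1 Rh+; so P(type O, Rh-positive) = 1/4 × 1 = 1/4 per child.
All 2 independent: (1/4)^2 = 1/16.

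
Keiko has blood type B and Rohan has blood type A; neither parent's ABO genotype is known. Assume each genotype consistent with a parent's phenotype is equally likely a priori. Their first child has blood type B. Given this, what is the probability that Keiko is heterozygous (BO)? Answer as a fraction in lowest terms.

1/3

Possible genotypes: Keiko ∈ {BB, BO}; Rohan ∈ {AA, AO}.
Weight each parental genotype pair by prior × P(type-B child):
  BB × AO: posterior weight 2/3.
  BO × AO: posterior weight 1/3.
Sum the posterior weight over pairs where Keiko is BO: 1/3.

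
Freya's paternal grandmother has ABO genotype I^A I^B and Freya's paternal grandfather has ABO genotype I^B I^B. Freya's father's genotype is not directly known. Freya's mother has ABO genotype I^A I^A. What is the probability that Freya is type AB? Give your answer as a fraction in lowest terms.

3/4

Freya's father's ABO genotype from I^A I^B × I^B I^B: 1/2 I^A I^B, 1/2 I^B I^B.
Crossing each possibility with the mother I^A I^A and summing P(type AB): 1/2·1/2 + 1/2·1 = 3/4.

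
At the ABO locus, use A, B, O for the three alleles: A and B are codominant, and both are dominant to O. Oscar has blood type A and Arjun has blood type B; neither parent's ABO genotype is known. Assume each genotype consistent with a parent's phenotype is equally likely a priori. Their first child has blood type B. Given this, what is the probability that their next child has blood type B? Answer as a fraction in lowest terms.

5/12

Possible genotypes: Oscar ∈ {AA, AO}; Arjun ∈ {BB, BO}.
Weight each parental genotype pair by prior × P(type-B child):
  AO × BB: posterior weight 2/3; P(next child type B) = 1/2.
  AO × BO: posterior weight 1/3; P(next child type B) = 1/4.
Weighted sum = 5/12.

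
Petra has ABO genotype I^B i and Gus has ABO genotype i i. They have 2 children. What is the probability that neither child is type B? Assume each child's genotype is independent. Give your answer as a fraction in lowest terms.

ABO cross I^B i × i i → 1/2 O, 1/2 B.
So P(type B) = 1/2 per child.
P(not type B) = 1/2 for one child; (1/2)^2 = 1/4.

1/4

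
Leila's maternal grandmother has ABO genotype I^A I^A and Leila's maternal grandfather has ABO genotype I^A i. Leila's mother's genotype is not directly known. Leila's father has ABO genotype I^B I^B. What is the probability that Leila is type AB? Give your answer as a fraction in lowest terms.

3/4

Leila's mother's ABO genotype from I^A I^A × I^A i: 1/2 I^A I^A, 1/2 I^A i.
Crossing each possibility with the father I^B I^B and summing P(type AB): 1/2·1 + 1/2·1/2 = 3/4.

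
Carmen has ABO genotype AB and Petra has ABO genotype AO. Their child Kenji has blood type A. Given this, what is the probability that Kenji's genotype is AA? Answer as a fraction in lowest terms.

1/2

Cross AB × AO → 1/4 AA, 1/4 AB, 1/4 AO, 1/4 BO.
Type-A genotypes among offspring: AA (1/4), AO (1/4); total 1/2.
P(AA | type A) = (1/4) / (1/2) = 1/2.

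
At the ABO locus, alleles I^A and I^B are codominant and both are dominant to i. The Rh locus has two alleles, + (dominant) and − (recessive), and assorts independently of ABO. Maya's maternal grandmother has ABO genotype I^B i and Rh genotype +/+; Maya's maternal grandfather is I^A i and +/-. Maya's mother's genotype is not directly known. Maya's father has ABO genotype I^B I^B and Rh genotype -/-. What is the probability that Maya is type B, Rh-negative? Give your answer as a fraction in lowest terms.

3/16

Maya's mother's ABO genotype from I^B i × I^A i: 1/4 I^A I^B, 1/4 I^A i, 1/4 I^B i, 1/4 i i.
Crossing each possibility with the father I^B I^B and summing P(type B): 1/4·1/2 + 1/4·1/2 + 1/4·1 + 1/4·1 = 3/4.
Similarly for Rh via the mother's Rh distribution: P(Rh-) = 1/4.
Independent loci: 3/4 × 1/4 = 3/16.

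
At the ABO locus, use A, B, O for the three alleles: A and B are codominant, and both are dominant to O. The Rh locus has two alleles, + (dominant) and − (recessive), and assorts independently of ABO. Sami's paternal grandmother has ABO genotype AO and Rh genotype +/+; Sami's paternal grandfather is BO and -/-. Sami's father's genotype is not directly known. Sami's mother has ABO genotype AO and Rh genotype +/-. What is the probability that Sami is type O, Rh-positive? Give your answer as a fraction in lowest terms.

Sami's father's ABO genotype from AO × BO: 1/4 AB, 1/4 AO, 1/4 BO, 1/4 OO.
Crossing each possibility with the mother AO and summing P(type O): 1/4·0 + 1/4·1/4 + 1/4·1/4 + 1/4·1/2 = 1/4.
Similarly for Rh via the father's Rh distribution: P(Rh+) = 3/4.
Independent loci: 1/4 × 3/4 = 3/16.

3/16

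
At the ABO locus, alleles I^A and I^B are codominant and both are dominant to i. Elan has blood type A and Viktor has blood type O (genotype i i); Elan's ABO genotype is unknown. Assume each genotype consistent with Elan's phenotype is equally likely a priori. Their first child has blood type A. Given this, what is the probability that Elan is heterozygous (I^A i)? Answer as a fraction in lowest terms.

Possible genotypes: Elan ∈ {I^A I^A, I^A i}; Viktor ∈ {i i}.
Weight each parental genotype pair by prior × P(type-A child):
  I^A I^A × i i: posterior weight 2/3.
  I^A i × i i: posterior weight 1/3.
Sum the posterior weight over pairs where Elan is I^A i: 1/3.

1/3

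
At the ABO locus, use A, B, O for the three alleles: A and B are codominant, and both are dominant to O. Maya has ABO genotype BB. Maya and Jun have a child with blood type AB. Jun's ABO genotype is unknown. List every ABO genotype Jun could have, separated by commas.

AA, AB, AO

For each candidate genotype of Jun, check whether crossing it with BB can produce every observed child phenotype.
  AA → possible child types {AB} ✓
  AB → possible child types {B, AB} ✓
  AO → possible child types {B, AB} ✓
  BB → possible child types {B} ✗
  BO → possible child types {B} ✗
  OO → possible child types {B} ✗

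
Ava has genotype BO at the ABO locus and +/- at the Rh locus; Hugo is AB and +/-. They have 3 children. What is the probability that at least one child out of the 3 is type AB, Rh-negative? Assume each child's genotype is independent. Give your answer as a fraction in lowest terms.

ABO cross BO × AB → 1/4 A, 1/2 B, 1/4 AB.
Rh cross +/- × +/- → 3/4 Rh+, 1/4 Rh-; so P(type AB, Rh-negative) = 1/4 × 1/4 = 1/16 per child.
P(none) = (15/16)^3 = 3375/4096; P(at least one) = 1 − 3375/4096 = 721/4096.

721/4096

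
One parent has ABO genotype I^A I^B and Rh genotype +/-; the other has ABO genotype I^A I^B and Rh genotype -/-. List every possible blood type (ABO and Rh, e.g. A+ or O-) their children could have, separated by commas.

Gametes from I^A I^B × I^A I^B give offspring ABO genotypes I^A I^A, I^A I^B, I^B I^B, i.e. phenotypes A, B, AB.
Rh cross +/- × -/- → phenotypes Rh+, Rh-.
Combining independently: A+, A-, B+, B-, AB+, AB-.

A+, A-, B+, B-, AB+, AB-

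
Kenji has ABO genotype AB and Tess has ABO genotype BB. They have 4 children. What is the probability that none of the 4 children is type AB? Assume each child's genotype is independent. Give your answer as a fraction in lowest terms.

1/16

ABO cross AB × BB → 1/2 B, 1/2 AB.
So P(type AB) = 1/2 per child.
P(not type AB) = 1/2 for one child; (1/2)^4 = 1/16.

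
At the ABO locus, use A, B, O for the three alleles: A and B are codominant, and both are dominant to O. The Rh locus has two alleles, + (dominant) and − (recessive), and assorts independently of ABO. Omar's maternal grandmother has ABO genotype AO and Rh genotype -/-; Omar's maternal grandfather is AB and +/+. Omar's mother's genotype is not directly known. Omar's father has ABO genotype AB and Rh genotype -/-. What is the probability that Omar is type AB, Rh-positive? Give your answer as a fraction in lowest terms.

3/16

Omar's mother's ABO genotype from AO × AB: 1/4 AA, 1/4 AB, 1/4 AO, 1/4 BO.
Crossing each possibility with the father AB and summing P(type AB): 1/4·1/2 + 1/4·1/2 + 1/4·1/4 + 1/4·1/4 = 3/8.
Similarly for Rh via the mother's Rh distribution: P(Rh+) = 1/2.
Independent loci: 3/8 × 1/2 = 3/16.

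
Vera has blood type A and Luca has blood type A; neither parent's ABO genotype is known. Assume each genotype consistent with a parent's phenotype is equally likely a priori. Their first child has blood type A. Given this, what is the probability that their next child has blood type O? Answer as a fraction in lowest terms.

1/20

Possible genotypes: Vera ∈ {AA, AO}; Luca ∈ {AA, AO}.
Weight each parental genotype pair by prior × P(type-A child):
  AA × AA: posterior weight 4/15; P(next child type O) = 0.
  AA × AO: posterior weight 4/15; P(next child type O) = 0.
  AO × AA: posterior weight 4/15; P(next child type O) = 0.
  AO × AO: posterior weight 1/5; P(next child type O) = 1/4.
Weighted sum = 1/20.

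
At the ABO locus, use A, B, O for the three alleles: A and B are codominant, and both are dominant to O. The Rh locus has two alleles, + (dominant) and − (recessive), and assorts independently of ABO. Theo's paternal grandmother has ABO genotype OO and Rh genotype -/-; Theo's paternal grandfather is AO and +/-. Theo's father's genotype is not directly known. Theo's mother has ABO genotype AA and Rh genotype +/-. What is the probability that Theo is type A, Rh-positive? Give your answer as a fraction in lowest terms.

Theo's father's ABO genotype from OO × AO: 1/2 AO, 1/2 OO.
Crossing each possibility with the mother AA and summing P(type A): 1/2·1 + 1/2·1 = 1.
Similarly for Rh via the father's Rh distribution: P(Rh+) = 5/8.
Independent loci: 1 × 5/8 = 5/8.

5/8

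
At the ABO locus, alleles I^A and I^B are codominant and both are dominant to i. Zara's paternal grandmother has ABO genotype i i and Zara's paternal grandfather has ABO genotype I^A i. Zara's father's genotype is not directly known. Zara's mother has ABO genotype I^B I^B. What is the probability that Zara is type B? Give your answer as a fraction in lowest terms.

3/4

Zara's father's ABO genotype from i i × I^A i: 1/2 I^A i, 1/2 i i.
Crossing each possibility with the mother I^B I^B and summing P(type B): 1/2·1/2 + 1/2·1 = 3/4.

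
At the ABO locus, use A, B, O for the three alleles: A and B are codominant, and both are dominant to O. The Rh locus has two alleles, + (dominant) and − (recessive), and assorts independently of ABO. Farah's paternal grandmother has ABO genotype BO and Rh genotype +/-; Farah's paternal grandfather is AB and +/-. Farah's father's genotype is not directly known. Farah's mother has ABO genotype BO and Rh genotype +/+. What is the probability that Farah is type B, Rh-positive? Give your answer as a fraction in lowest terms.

5/8

Farah's father's ABO genotype from BO × AB: 1/4 AB, 1/4 AO, 1/4 BB, 1/4 BO.
Crossing each possibility with the mother BO and summing P(type B): 1/4·1/2 + 1/4·1/4 + 1/4·1 + 1/4·3/4 = 5/8.
Similarly for Rh via the father's Rh distribution: P(Rh+) = 1.
Independent loci: 5/8 × 1 = 5/8.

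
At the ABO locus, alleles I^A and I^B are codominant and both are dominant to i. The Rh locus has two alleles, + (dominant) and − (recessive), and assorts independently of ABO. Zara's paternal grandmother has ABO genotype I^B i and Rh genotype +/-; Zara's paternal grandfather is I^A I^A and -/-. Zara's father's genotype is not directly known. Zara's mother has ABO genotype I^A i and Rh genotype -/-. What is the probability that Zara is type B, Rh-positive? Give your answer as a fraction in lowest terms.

1/32

Zara's father's ABO genotype from I^B i × I^A I^A: 1/2 I^A I^B, 1/2 I^A i.
Crossing each possibility with the mother I^A i and summing P(type B): 1/2·1/4 + 1/2·0 = 1/8.
Similarly for Rh via the father's Rh distribution: P(Rh+) = 1/4.
Independent loci: 1/8 × 1/4 = 1/32.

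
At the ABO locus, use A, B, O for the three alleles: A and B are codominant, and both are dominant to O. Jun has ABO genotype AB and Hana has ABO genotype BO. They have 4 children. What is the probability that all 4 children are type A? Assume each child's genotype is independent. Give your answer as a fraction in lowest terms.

ABO cross AB × BO → 1/4 A, 1/2 B, 1/4 AB.
So P(type A) = 1/4 per child.
All 4 independent: (1/4)^4 = 1/256.

1/256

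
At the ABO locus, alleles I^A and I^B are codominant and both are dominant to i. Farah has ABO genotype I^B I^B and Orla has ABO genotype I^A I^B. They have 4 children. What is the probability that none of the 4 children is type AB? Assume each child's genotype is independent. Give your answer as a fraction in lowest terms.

ABO cross I^B I^B × I^A I^B → 1/2 B, 1/2 AB.
So P(type AB) = 1/2 per child.
P(not type AB) = 1/2 for one child; (1/2)^4 = 1/16.

1/16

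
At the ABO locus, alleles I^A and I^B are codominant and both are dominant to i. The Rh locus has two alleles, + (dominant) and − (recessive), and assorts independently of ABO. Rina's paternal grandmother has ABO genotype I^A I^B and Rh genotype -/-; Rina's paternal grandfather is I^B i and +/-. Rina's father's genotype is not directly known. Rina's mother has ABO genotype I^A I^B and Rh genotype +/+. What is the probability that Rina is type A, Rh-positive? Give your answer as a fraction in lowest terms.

Rina's father's ABO genotype from I^A I^B × I^B i: 1/4 I^A I^B, 1/4 I^A i, 1/4 I^B I^B, 1/4 I^B i.
Crossing each possibility with the mother I^A I^B and summing P(type A): 1/4·1/4 + 1/4·1/2 + 1/4·0 + 1/4·1/4 = 1/4.
Similarly for Rh via the father's Rh distribution: P(Rh+) = 1.
Independent loci: 1/4 × 1 = 1/4.

1/4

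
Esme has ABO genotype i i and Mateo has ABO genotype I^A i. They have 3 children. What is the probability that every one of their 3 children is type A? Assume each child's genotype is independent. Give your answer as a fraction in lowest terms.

1/8

ABO cross i i × I^A i → 1/2 O, 1/2 A.
So P(type A) = 1/2 per child.
All 3 independent: (1/2)^3 = 1/8.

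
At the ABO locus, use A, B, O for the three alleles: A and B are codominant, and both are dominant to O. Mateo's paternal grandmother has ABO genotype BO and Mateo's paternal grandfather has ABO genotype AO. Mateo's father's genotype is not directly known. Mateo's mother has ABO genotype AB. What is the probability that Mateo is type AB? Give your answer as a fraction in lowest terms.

1/4

Mateo's father's ABO genotype from BO × AO: 1/4 AB, 1/4 AO, 1/4 BO, 1/4 OO.
Crossing each possibility with the mother AB and summing P(type AB): 1/4·1/2 + 1/4·1/4 + 1/4·1/4 + 1/4·0 = 1/4.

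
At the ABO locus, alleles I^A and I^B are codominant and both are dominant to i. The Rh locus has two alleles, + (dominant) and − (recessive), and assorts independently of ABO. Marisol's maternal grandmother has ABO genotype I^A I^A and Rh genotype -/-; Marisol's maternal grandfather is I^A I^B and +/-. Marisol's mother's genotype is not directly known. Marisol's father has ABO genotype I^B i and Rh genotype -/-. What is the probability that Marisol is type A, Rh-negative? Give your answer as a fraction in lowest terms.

Marisol's mother's ABO genotype from I^A I^A × I^A I^B: 1/2 I^A I^A, 1/2 I^A I^B.
Crossing each possibility with the father I^B i and summing P(type A): 1/2·1/2 + 1/2·1/4 = 3/8.
Similarly for Rh via the mother's Rh distribution: P(Rh-) = 3/4.
Independent loci: 3/8 × 3/4 = 9/32.

9/32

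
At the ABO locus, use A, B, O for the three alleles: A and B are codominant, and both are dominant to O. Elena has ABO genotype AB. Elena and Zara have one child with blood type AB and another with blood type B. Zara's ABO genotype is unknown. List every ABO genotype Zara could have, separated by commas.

AB, AO, BB, BO

For each candidate genotype of Zara, check whether crossing it with AB can produce every observed child phenotype.
  AA → possible child types {A, AB} ✗
  AB → possible child types {A, B, AB} ✓
  AO → possible child types {A, B, AB} ✓
  BB → possible child types {B, AB} ✓
  BO → possible child types {A, B, AB} ✓
  OO → possible child types {A, B} ✗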